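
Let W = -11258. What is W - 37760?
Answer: -49018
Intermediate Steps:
W - 37760 = -11258 - 37760 = -49018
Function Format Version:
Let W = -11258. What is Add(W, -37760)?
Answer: -49018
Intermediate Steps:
Add(W, -37760) = Add(-11258, -37760) = -49018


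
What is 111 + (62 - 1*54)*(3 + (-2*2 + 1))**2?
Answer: 111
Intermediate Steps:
111 + (62 - 1*54)*(3 + (-2*2 + 1))**2 = 111 + (62 - 54)*(3 + (-4 + 1))**2 = 111 + 8*(3 - 3)**2 = 111 + 8*0**2 = 111 + 8*0 = 111 + 0 = 111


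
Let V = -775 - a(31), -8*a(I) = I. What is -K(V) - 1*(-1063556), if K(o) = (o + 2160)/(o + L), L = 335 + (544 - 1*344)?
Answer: 2009068395/1889 ≈ 1.0636e+6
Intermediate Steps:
L = 535 (L = 335 + (544 - 344) = 335 + 200 = 535)
a(I) = -I/8
V = -6169/8 (V = -775 - (-1)*31/8 = -775 - 1*(-31/8) = -775 + 31/8 = -6169/8 ≈ -771.13)
K(o) = (2160 + o)/(535 + o) (K(o) = (o + 2160)/(o + 535) = (2160 + o)/(535 + o))
-K(V) - 1*(-1063556) = -(2160 - 6169/8)/(535 - 6169/8) - 1*(-1063556) = -11111/((-1889/8)*8) + 1063556 = -(-8)*11111/(1889*8) + 1063556 = -1*(-11111/1889) + 1063556 = 11111/1889 + 1063556 = 2009068395/1889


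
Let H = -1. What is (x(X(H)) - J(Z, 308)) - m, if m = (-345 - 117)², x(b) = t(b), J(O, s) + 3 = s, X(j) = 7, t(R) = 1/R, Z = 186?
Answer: -1496242/7 ≈ -2.1375e+5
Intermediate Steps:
J(O, s) = -3 + s
x(b) = 1/b
m = 213444 (m = (-462)² = 213444)
(x(X(H)) - J(Z, 308)) - m = (1/7 - (-3 + 308)) - 1*213444 = (⅐ - 1*305) - 213444 = (⅐ - 305) - 213444 = -2134/7 - 213444 = -1496242/7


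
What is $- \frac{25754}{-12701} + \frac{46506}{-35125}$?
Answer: $\frac{313936544}{446122625} \approx 0.7037$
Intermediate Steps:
$- \frac{25754}{-12701} + \frac{46506}{-35125} = \left(-25754\right) \left(- \frac{1}{12701}\right) + 46506 \left(- \frac{1}{35125}\right) = \frac{25754}{12701} - \frac{46506}{35125} = \frac{313936544}{446122625}$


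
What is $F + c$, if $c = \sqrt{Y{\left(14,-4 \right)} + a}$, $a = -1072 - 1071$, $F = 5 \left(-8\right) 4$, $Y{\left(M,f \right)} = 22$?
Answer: $-160 + i \sqrt{2121} \approx -160.0 + 46.054 i$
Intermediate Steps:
$F = -160$ ($F = \left(-40\right) 4 = -160$)
$a = -2143$
$c = i \sqrt{2121}$ ($c = \sqrt{22 - 2143} = \sqrt{-2121} = i \sqrt{2121} \approx 46.054 i$)
$F + c = -160 + i \sqrt{2121}$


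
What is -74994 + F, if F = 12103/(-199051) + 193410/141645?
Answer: -20137023481211/268519799 ≈ -74993.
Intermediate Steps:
F = 350324995/268519799 (F = 12103*(-1/199051) + 193410*(1/141645) = -12103/199051 + 1842/1349 = 350324995/268519799 ≈ 1.3047)
-74994 + F = -74994 + 350324995/268519799 = -20137023481211/268519799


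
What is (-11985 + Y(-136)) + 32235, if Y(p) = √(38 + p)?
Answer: 20250 + 7*I*√2 ≈ 20250.0 + 9.8995*I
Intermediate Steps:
(-11985 + Y(-136)) + 32235 = (-11985 + √(38 - 136)) + 32235 = (-11985 + √(-98)) + 32235 = (-11985 + 7*I*√2) + 32235 = 20250 + 7*I*√2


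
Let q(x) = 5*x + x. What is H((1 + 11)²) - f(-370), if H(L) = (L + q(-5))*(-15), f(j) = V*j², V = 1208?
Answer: -165376910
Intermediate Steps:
q(x) = 6*x
f(j) = 1208*j²
H(L) = 450 - 15*L (H(L) = (L + 6*(-5))*(-15) = (L - 30)*(-15) = (-30 + L)*(-15) = 450 - 15*L)
H((1 + 11)²) - f(-370) = (450 - 15*(1 + 11)²) - 1208*(-370)² = (450 - 15*12²) - 1208*136900 = (450 - 15*144) - 1*165375200 = (450 - 2160) - 165375200 = -1710 - 165375200 = -165376910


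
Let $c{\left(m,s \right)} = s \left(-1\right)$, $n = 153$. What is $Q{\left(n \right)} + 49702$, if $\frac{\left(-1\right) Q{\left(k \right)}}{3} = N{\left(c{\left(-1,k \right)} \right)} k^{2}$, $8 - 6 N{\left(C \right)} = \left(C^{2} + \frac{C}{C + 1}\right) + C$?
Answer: $\frac{82738980649}{304} \approx 2.7217 \cdot 10^{8}$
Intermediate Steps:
$c{\left(m,s \right)} = - s$
$N{\left(C \right)} = \frac{4}{3} - \frac{C}{6} - \frac{C^{2}}{6} - \frac{C}{6 \left(1 + C\right)}$ ($N{\left(C \right)} = \frac{4}{3} - \frac{\left(C^{2} + \frac{C}{C + 1}\right) + C}{6} = \frac{4}{3} - \frac{\left(C^{2} + \frac{C}{1 + C}\right) + C}{6} = \frac{4}{3} - \frac{C + C^{2} + \frac{C}{1 + C}}{6} = \frac{4}{3} - \left(\frac{C}{6} + \frac{C^{2}}{6} + \frac{C}{6 \left(1 + C\right)}\right) = \frac{4}{3} - \frac{C}{6} - \frac{C^{2}}{6} - \frac{C}{6 \left(1 + C\right)}$)
$Q{\left(k \right)} = - \frac{k^{2} \left(8 + k^{3} - 6 k - 2 k^{2}\right)}{2 \left(1 - k\right)}$ ($Q{\left(k \right)} = - 3 \frac{8 - \left(- k\right)^{3} - 2 \left(- k\right)^{2} + 6 \left(- k\right)}{6 \left(1 - k\right)} k^{2} = - 3 \frac{8 - - k^{3} - 2 k^{2} - 6 k}{6 \left(1 - k\right)} k^{2} = - 3 \frac{8 + k^{3} - 2 k^{2} - 6 k}{6 \left(1 - k\right)} k^{2} = - 3 \frac{8 + k^{3} - 6 k - 2 k^{2}}{6 \left(1 - k\right)} k^{2} = - 3 \frac{k^{2} \left(8 + k^{3} - 6 k - 2 k^{2}\right)}{6 \left(1 - k\right)} = - \frac{k^{2} \left(8 + k^{3} - 6 k - 2 k^{2}\right)}{2 \left(1 - k\right)}$)
$Q{\left(n \right)} + 49702 = \frac{153^{2} \left(4 + \frac{153^{3}}{2} - 153^{2} - 459\right)}{-1 + 153} + 49702 = \frac{23409 \left(4 + \frac{1}{2} \cdot 3581577 - 23409 - 459\right)}{152} + 49702 = 23409 \cdot \frac{1}{152} \left(4 + \frac{3581577}{2} - 23409 - 459\right) + 49702 = 23409 \cdot \frac{1}{152} \cdot \frac{3533849}{2} + 49702 = \frac{82723871241}{304} + 49702 = \frac{82738980649}{304}$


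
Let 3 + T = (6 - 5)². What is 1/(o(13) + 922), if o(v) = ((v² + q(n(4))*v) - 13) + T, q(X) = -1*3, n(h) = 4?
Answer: 1/1037 ≈ 0.00096432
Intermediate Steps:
q(X) = -3
T = -2 (T = -3 + (6 - 5)² = -3 + 1² = -3 + 1 = -2)
o(v) = -15 + v² - 3*v (o(v) = ((v² - 3*v) - 13) - 2 = (-13 + v² - 3*v) - 2 = -15 + v² - 3*v)
1/(o(13) + 922) = 1/((-15 + 13² - 3*13) + 922) = 1/((-15 + 169 - 39) + 922) = 1/(115 + 922) = 1/1037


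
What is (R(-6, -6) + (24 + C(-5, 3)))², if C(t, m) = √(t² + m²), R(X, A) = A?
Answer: (18 + √34)² ≈ 567.91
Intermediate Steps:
C(t, m) = √(m² + t²)
(R(-6, -6) + (24 + C(-5, 3)))² = (-6 + (24 + √(3² + (-5)²)))² = (-6 + (24 + √(9 + 25)))² = (-6 + (24 + √34))² = (18 + √34)²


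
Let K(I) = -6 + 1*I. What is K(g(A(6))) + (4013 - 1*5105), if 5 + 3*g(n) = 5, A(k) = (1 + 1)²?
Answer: -1098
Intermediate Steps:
A(k) = 4 (A(k) = 2² = 4)
g(n) = 0 (g(n) = -5/3 + (⅓)*5 = -5/3 + 5/3 = 0)
K(I) = -6 + I
K(g(A(6))) + (4013 - 1*5105) = (-6 + 0) + (4013 - 1*5105) = -6 + (4013 - 5105) = -6 - 1092 = -1098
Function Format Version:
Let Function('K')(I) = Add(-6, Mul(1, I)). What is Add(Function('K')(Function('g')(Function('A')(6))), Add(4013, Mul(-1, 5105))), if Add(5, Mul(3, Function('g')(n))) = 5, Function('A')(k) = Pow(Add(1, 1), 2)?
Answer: -1098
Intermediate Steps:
Function('A')(k) = 4 (Function('A')(k) = Pow(2, 2) = 4)
Function('g')(n) = 0 (Function('g')(n) = Add(Rational(-5, 3), Mul(Rational(1, 3), 5)) = Add(Rational(-5, 3), Rational(5, 3)) = 0)
Function('K')(I) = Add(-6, I)
Add(Function('K')(Function('g')(Function('A')(6))), Add(4013, Mul(-1, 5105))) = Add(Add(-6, 0), Add(4013, Mul(-1, 5105))) = Add(-6, Add(4013, -5105)) = Add(-6, -1092) = -1098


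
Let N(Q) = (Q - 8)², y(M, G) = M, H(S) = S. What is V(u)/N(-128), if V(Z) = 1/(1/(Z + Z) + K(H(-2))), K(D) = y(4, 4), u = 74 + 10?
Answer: 21/1555976 ≈ 1.3496e-5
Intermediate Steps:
u = 84
K(D) = 4
N(Q) = (-8 + Q)²
V(Z) = 1/(4 + 1/(2*Z)) (V(Z) = 1/(1/(Z + Z) + 4) = 1/(1/(2*Z) + 4) = 1/(4 + 1/(2*Z)))
V(u)/N(-128) = (2*84/(1 + 8*84))/((-8 - 128)²) = (2*84/(1 + 672))/((-136)²) = (2*84/673)/18496 = (2*84*(1/673))*(1/18496) = (168/673)*(1/18496) = 21/1555976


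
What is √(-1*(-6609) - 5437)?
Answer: 2*√293 ≈ 34.234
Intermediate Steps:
√(-1*(-6609) - 5437) = √(6609 - 5437) = √1172 = 2*√293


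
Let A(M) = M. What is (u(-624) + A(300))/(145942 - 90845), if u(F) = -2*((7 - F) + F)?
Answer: 286/55097 ≈ 0.0051908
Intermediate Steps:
u(F) = -14 (u(F) = -2*7 = -14)
(u(-624) + A(300))/(145942 - 90845) = (-14 + 300)/(145942 - 90845) = 286/55097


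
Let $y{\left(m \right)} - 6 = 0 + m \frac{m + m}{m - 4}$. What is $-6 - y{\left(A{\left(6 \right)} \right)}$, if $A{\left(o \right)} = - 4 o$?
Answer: $\frac{204}{7} \approx 29.143$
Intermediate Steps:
$y{\left(m \right)} = 6 + \frac{2 m^{2}}{-4 + m}$ ($y{\left(m \right)} = 6 + \left(0 + m \frac{m + m}{m - 4}\right) = 6 + \left(0 + m \frac{2 m}{-4 + m}\right) = 6 + \left(0 + \frac{2 m^{2}}{-4 + m}\right) = 6 + \frac{2 m^{2}}{-4 + m}$)
$-6 - y{\left(A{\left(6 \right)} \right)} = -6 - \frac{2 \left(-12 + \left(\left(-4\right) 6\right)^{2} + 3 \left(\left(-4\right) 6\right)\right)}{-4 - 24} = -6 - \frac{2 \left(-12 + \left(-24\right)^{2} + 3 \left(-24\right)\right)}{-4 - 24} = -6 - \frac{2 \left(-12 + 576 - 72\right)}{-28} = -6 - 2 \left(- \frac{1}{28}\right) 492 = -6 - - \frac{246}{7} = -6 + \frac{246}{7} = \frac{204}{7}$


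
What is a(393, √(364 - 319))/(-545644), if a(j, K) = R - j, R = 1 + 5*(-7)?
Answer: 427/545644 ≈ 0.00078256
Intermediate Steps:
R = -34 (R = 1 - 35 = -34)
a(j, K) = -34 - j
a(393, √(364 - 319))/(-545644) = (-34 - 1*393)/(-545644) = (-34 - 393)*(-1/545644) = -427*(-1/545644) = 427/545644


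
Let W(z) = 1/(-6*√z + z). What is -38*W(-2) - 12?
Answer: -11 - 3*I*√2 ≈ -11.0 - 4.2426*I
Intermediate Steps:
W(z) = 1/(z - 6*√z)
-38*W(-2) - 12 = -38/(-2 - 6*I*√2) - 12 = -12 - 38/(-2 - 6*I*√2)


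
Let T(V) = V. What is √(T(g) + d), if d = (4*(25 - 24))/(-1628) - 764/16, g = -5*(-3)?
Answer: I*√21701647/814 ≈ 5.723*I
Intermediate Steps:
g = 15
d = -77741/1628 (d = (4*1)*(-1/1628) - 764*1/16 = 4*(-1/1628) - 191/4 = -1/407 - 191/4 = -77741/1628 ≈ -47.752)
√(T(g) + d) = √(15 - 77741/1628) = √(-53321/1628) = I*√21701647/814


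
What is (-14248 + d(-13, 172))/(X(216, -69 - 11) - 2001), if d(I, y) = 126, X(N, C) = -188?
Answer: 14122/2189 ≈ 6.4513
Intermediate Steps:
(-14248 + d(-13, 172))/(X(216, -69 - 11) - 2001) = (-14248 + 126)/(-188 - 2001) = -14122/(-2189) = -14122*(-1/2189) = 14122/2189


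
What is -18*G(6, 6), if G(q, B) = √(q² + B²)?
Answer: -108*√2 ≈ -152.74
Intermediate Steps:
G(q, B) = √(B² + q²)
-18*G(6, 6) = -18*√(6² + 6²) = -18*√(36 + 36) = -108*√2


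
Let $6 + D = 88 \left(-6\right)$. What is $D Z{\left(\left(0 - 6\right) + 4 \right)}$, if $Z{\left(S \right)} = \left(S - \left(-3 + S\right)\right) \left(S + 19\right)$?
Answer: $-27234$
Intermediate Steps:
$Z{\left(S \right)} = 57 + 3 S$ ($Z{\left(S \right)} = 3 \left(19 + S\right) = 57 + 3 S$)
$D = -534$ ($D = -6 + 88 \left(-6\right) = -6 - 528 = -534$)
$D Z{\left(\left(0 - 6\right) + 4 \right)} = - 534 \left(57 + 3 \left(\left(0 - 6\right) + 4\right)\right) = - 534 \left(57 + 3 \left(-6 + 4\right)\right) = - 534 \left(57 + 3 \left(-2\right)\right) = - 534 \left(57 - 6\right) = \left(-534\right) 51 = -27234$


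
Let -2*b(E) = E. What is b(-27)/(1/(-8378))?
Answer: -113103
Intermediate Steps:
b(E) = -E/2
b(-27)/(1/(-8378)) = (-½*(-27))/(1/(-8378)) = 27/(2*(-1/8378)) = (27/2)*(-8378) = -113103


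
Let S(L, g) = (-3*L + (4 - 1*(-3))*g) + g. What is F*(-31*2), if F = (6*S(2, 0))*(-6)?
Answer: -13392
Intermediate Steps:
S(L, g) = -3*L + 8*g (S(L, g) = (-3*L + (4 + 3)*g) + g = (-3*L + 7*g) + g = -3*L + 8*g)
F = 216 (F = (6*(-3*2 + 8*0))*(-6) = (6*(-6 + 0))*(-6) = (6*(-6))*(-6) = -36*(-6) = 216)
F*(-31*2) = 216*(-31*2) = 216*(-62) = -13392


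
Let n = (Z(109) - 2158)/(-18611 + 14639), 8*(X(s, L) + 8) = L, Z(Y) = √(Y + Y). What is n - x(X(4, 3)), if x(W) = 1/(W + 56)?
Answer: 133895/256194 - √218/3972 ≈ 0.51891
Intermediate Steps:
Z(Y) = √2*√Y (Z(Y) = √(2*Y) = √2*√Y)
X(s, L) = -8 + L/8
x(W) = 1/(56 + W)
n = 1079/1986 - √218/3972 (n = (√2*√109 - 2158)/(-18611 + 14639) = (√218 - 2158)/(-3972) = (-2158 + √218)*(-1/3972) = 1079/1986 - √218/3972 ≈ 0.53959)
n - x(X(4, 3)) = (1079/1986 - √218/3972) - 1/(56 + (-8 + (⅛)*3)) = (1079/1986 - √218/3972) - 1/(56 + (-8 + 3/8)) = (1079/1986 - √218/3972) - 1/(56 - 61/8) = (1079/1986 - √218/3972) - 1/387/8 = (1079/1986 - √218/3972) - 1*8/387 = (1079/1986 - √218/3972) - 8/387 = 133895/256194 - √218/3972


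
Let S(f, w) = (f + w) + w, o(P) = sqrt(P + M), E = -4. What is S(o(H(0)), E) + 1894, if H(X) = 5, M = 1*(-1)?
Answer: 1888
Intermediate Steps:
M = -1
o(P) = sqrt(-1 + P) (o(P) = sqrt(P - 1) = sqrt(-1 + P))
S(f, w) = f + 2*w
S(o(H(0)), E) + 1894 = (sqrt(-1 + 5) + 2*(-4)) + 1894 = (sqrt(4) - 8) + 1894 = (2 - 8) + 1894 = -6 + 1894 = 1888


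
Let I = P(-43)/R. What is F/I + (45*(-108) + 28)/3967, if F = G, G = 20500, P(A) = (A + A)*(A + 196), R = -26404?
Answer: 1073601057272/26098893 ≈ 41136.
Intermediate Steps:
P(A) = 2*A*(196 + A) (P(A) = (2*A)*(196 + A) = 2*A*(196 + A))
I = 6579/13202 (I = (2*(-43)*(196 - 43))/(-26404) = (2*(-43)*153)*(-1/26404) = -13158*(-1/26404) = 6579/13202 ≈ 0.49833)
F = 20500
F/I + (45*(-108) + 28)/3967 = 20500/(6579/13202) + (45*(-108) + 28)/3967 = 20500*(13202/6579) + (-4860 + 28)*(1/3967) = 270641000/6579 - 4832*1/3967 = 270641000/6579 - 4832/3967 = 1073601057272/26098893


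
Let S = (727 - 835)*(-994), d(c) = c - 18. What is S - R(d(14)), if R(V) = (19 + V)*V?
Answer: 107412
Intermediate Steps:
d(c) = -18 + c
R(V) = V*(19 + V)
S = 107352 (S = -108*(-994) = 107352)
S - R(d(14)) = 107352 - (-18 + 14)*(19 + (-18 + 14)) = 107352 - (-4)*(19 - 4) = 107352 - (-4)*15 = 107352 - 1*(-60) = 107352 + 60 = 107412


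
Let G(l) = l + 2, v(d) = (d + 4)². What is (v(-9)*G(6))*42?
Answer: 8400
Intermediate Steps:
v(d) = (4 + d)²
G(l) = 2 + l
(v(-9)*G(6))*42 = ((4 - 9)²*(2 + 6))*42 = ((-5)²*8)*42 = (25*8)*42 = 200*42 = 8400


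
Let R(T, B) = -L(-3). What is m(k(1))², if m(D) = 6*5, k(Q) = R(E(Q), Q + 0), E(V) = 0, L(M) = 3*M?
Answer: 900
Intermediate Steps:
R(T, B) = 9 (R(T, B) = -3*(-3) = -1*(-9) = 9)
k(Q) = 9
m(D) = 30
m(k(1))² = 30² = 900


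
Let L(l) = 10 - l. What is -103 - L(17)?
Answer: -96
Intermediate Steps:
-103 - L(17) = -103 - (10 - 1*17) = -103 - (10 - 17) = -103 - 1*(-7) = -103 + 7 = -96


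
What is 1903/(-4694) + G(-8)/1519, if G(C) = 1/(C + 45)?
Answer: -106949615/263816882 ≈ -0.40539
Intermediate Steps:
G(C) = 1/(45 + C)
1903/(-4694) + G(-8)/1519 = 1903/(-4694) + 1/((45 - 8)*1519) = 1903*(-1/4694) + (1/1519)/37 = -1903/4694 + (1/37)*(1/1519) = -1903/4694 + 1/56203 = -106949615/263816882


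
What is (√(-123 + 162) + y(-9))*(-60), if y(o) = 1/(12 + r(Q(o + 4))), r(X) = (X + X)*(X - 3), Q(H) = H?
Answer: -15/23 - 60*√39 ≈ -375.35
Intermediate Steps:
r(X) = 2*X*(-3 + X) (r(X) = (2*X)*(-3 + X) = 2*X*(-3 + X))
y(o) = 1/(12 + 2*(1 + o)*(4 + o)) (y(o) = 1/(12 + 2*(o + 4)*(-3 + (o + 4))) = 1/(12 + 2*(4 + o)*(-3 + (4 + o))) = 1/(12 + 2*(4 + o)*(1 + o)) = 1/(12 + 2*(1 + o)*(4 + o)))
(√(-123 + 162) + y(-9))*(-60) = (√(-123 + 162) + 1/(2*(6 + (1 - 9)*(4 - 9))))*(-60) = (√39 + 1/(2*(6 - 8*(-5))))*(-60) = (√39 + 1/(2*(6 + 40)))*(-60) = (√39 + (½)/46)*(-60) = (√39 + (½)*(1/46))*(-60) = (√39 + 1/92)*(-60) = (1/92 + √39)*(-60) = -15/23 - 60*√39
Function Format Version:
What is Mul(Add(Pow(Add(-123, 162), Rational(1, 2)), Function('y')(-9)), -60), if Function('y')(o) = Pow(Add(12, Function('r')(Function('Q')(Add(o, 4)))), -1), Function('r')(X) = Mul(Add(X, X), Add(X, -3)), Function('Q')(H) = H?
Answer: Add(Rational(-15, 23), Mul(-60, Pow(39, Rational(1, 2)))) ≈ -375.35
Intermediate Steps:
Function('r')(X) = Mul(2, X, Add(-3, X)) (Function('r')(X) = Mul(Mul(2, X), Add(-3, X)) = Mul(2, X, Add(-3, X)))
Function('y')(o) = Pow(Add(12, Mul(2, Add(1, o), Add(4, o))), -1) (Function('y')(o) = Pow(Add(12, Mul(2, Add(o, 4), Add(-3, Add(o, 4)))), -1) = Pow(Add(12, Mul(2, Add(4, o), Add(-3, Add(4, o)))), -1) = Pow(Add(12, Mul(2, Add(4, o), Add(1, o))), -1) = Pow(Add(12, Mul(2, Add(1, o), Add(4, o))), -1))
Mul(Add(Pow(Add(-123, 162), Rational(1, 2)), Function('y')(-9)), -60) = Mul(Add(Pow(Add(-123, 162), Rational(1, 2)), Mul(Rational(1, 2), Pow(Add(6, Mul(Add(1, -9), Add(4, -9))), -1))), -60) = Mul(Add(Pow(39, Rational(1, 2)), Mul(Rational(1, 2), Pow(Add(6, Mul(-8, -5)), -1))), -60) = Mul(Add(Pow(39, Rational(1, 2)), Mul(Rational(1, 2), Pow(Add(6, 40), -1))), -60) = Mul(Add(Pow(39, Rational(1, 2)), Mul(Rational(1, 2), Pow(46, -1))), -60) = Mul(Add(Pow(39, Rational(1, 2)), Mul(Rational(1, 2), Rational(1, 46))), -60) = Mul(Add(Pow(39, Rational(1, 2)), Rational(1, 92)), -60) = Mul(Add(Rational(1, 92), Pow(39, Rational(1, 2))), -60) = Add(Rational(-15, 23), Mul(-60, Pow(39, Rational(1, 2))))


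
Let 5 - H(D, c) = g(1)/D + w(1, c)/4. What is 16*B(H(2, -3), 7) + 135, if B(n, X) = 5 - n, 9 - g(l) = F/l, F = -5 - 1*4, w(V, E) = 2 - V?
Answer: 283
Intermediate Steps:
F = -9 (F = -5 - 4 = -9)
g(l) = 9 + 9/l (g(l) = 9 - (-9)/l = 9 + 9/l)
H(D, c) = 19/4 - 18/D (H(D, c) = 5 - ((9 + 9/1)/D + (2 - 1*1)/4) = 5 - ((9 + 9*1)/D + (2 - 1)*(¼)) = 5 - ((9 + 9)/D + 1*(¼)) = 5 - (18/D + ¼) = 5 - (¼ + 18/D) = 5 + (-¼ - 18/D) = 19/4 - 18/D)
16*B(H(2, -3), 7) + 135 = 16*(5 - (19/4 - 18/2)) + 135 = 16*(5 - (19/4 - 18*½)) + 135 = 16*(5 - (19/4 - 9)) + 135 = 16*(5 - 1*(-17/4)) + 135 = 16*(5 + 17/4) + 135 = 16*(37/4) + 135 = 148 + 135 = 283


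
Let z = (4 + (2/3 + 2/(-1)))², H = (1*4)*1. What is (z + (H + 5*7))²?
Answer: 172225/81 ≈ 2126.2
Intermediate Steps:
H = 4 (H = 4*1 = 4)
z = 64/9 (z = (4 + (2*(⅓) + 2*(-1)))² = (4 + (⅔ - 2))² = (4 - 4/3)² = (8/3)² = 64/9 ≈ 7.1111)
(z + (H + 5*7))² = (64/9 + (4 + 5*7))² = (64/9 + (4 + 35))² = (64/9 + 39)² = (415/9)² = 172225/81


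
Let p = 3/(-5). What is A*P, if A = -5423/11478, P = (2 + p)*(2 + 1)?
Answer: -37961/19130 ≈ -1.9844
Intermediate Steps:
p = -3/5 (p = 3*(-1/5) = -3/5 ≈ -0.60000)
P = 21/5 (P = (2 - 3/5)*(2 + 1) = (7/5)*3 = 21/5 ≈ 4.2000)
A = -5423/11478 (A = -5423*1/11478 = -5423/11478 ≈ -0.47247)
A*P = -5423/11478*21/5 = -37961/19130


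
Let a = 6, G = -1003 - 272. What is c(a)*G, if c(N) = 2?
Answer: -2550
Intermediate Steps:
G = -1275
c(a)*G = 2*(-1275) = -2550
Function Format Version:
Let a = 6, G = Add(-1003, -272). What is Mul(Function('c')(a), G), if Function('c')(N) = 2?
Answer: -2550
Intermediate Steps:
G = -1275
Mul(Function('c')(a), G) = Mul(2, -1275) = -2550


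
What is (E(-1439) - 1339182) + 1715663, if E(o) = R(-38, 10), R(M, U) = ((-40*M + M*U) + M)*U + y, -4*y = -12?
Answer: 387504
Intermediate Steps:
y = 3 (y = -¼*(-12) = 3)
R(M, U) = 3 + U*(-39*M + M*U) (R(M, U) = ((-40*M + M*U) + M)*U + 3 = (-39*M + M*U)*U + 3 = U*(-39*M + M*U) + 3 = 3 + U*(-39*M + M*U))
E(o) = 11023 (E(o) = 3 - 38*10² - 39*(-38)*10 = 3 - 38*100 + 14820 = 3 - 3800 + 14820 = 11023)
(E(-1439) - 1339182) + 1715663 = (11023 - 1339182) + 1715663 = -1328159 + 1715663 = 387504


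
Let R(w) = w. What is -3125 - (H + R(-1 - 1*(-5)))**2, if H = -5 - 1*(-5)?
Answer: -3141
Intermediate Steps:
H = 0 (H = -5 + 5 = 0)
-3125 - (H + R(-1 - 1*(-5)))**2 = -3125 - (0 + (-1 - 1*(-5)))**2 = -3125 - (0 + (-1 + 5))**2 = -3125 - (0 + 4)**2 = -3125 - 1*4**2 = -3125 - 1*16 = -3125 - 16 = -3141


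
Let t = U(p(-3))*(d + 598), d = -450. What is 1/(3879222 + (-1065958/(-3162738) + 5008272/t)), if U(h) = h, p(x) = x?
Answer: 58510653/226315838231825 ≈ 2.5854e-7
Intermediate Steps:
t = -444 (t = -3*(-450 + 598) = -3*148 = -444)
1/(3879222 + (-1065958/(-3162738) + 5008272/t)) = 1/(3879222 + (-1065958/(-3162738) + 5008272/(-444))) = 1/(3879222 + (-1065958*(-1/3162738) + 5008272*(-1/444))) = 1/(3879222 + (532979/1581369 - 417356/37)) = 1/(3879222 - 659974120141/58510653) = 1/(226315838231825/58510653) = 58510653/226315838231825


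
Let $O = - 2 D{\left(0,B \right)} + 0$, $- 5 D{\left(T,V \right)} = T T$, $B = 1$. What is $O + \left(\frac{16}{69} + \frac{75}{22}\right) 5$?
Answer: $\frac{27635}{1518} \approx 18.205$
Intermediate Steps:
$D{\left(T,V \right)} = - \frac{T^{2}}{5}$ ($D{\left(T,V \right)} = - \frac{T T}{5} = - \frac{T^{2}}{5}$)
$O = 0$ ($O = - 2 \left(- \frac{0^{2}}{5}\right) + 0 = - 2 \left(\left(- \frac{1}{5}\right) 0\right) + 0 = \left(-2\right) 0 + 0 = 0 + 0 = 0$)
$O + \left(\frac{16}{69} + \frac{75}{22}\right) 5 = 0 + \left(\frac{16}{69} + \frac{75}{22}\right) 5 = 0 + \frac{5527}{1518} \cdot 5 = 0 + \frac{27635}{1518} = \frac{27635}{1518}$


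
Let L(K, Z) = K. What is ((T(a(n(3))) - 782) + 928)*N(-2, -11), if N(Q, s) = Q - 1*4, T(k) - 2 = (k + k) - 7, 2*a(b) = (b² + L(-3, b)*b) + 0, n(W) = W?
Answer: -846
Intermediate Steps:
a(b) = b²/2 - 3*b/2 (a(b) = ((b² - 3*b) + 0)/2 = (b² - 3*b)/2 = b²/2 - 3*b/2)
T(k) = -5 + 2*k (T(k) = 2 + ((k + k) - 7) = 2 + (2*k - 7) = 2 + (-7 + 2*k) = -5 + 2*k)
N(Q, s) = -4 + Q (N(Q, s) = Q - 4 = -4 + Q)
((T(a(n(3))) - 782) + 928)*N(-2, -11) = (((-5 + 2*((½)*3*(-3 + 3))) - 782) + 928)*(-4 - 2) = (((-5 + 2*((½)*3*0)) - 782) + 928)*(-6) = (((-5 + 2*0) - 782) + 928)*(-6) = (((-5 + 0) - 782) + 928)*(-6) = ((-5 - 782) + 928)*(-6) = (-787 + 928)*(-6) = 141*(-6) = -846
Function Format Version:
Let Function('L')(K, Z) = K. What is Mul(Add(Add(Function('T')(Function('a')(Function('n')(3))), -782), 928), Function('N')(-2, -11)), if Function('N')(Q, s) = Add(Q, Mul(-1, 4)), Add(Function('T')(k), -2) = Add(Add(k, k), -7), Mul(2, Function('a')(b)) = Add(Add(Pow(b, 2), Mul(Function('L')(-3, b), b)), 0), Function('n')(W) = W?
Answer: -846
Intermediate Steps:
Function('a')(b) = Add(Mul(Rational(1, 2), Pow(b, 2)), Mul(Rational(-3, 2), b)) (Function('a')(b) = Mul(Rational(1, 2), Add(Add(Pow(b, 2), Mul(-3, b)), 0)) = Mul(Rational(1, 2), Add(Pow(b, 2), Mul(-3, b))) = Add(Mul(Rational(1, 2), Pow(b, 2)), Mul(Rational(-3, 2), b)))
Function('T')(k) = Add(-5, Mul(2, k)) (Function('T')(k) = Add(2, Add(Add(k, k), -7)) = Add(2, Add(Mul(2, k), -7)) = Add(2, Add(-7, Mul(2, k))) = Add(-5, Mul(2, k)))
Function('N')(Q, s) = Add(-4, Q) (Function('N')(Q, s) = Add(Q, -4) = Add(-4, Q))
Mul(Add(Add(Function('T')(Function('a')(Function('n')(3))), -782), 928), Function('N')(-2, -11)) = Mul(Add(Add(Add(-5, Mul(2, Mul(Rational(1, 2), 3, Add(-3, 3)))), -782), 928), Add(-4, -2)) = Mul(Add(Add(Add(-5, Mul(2, Mul(Rational(1, 2), 3, 0))), -782), 928), -6) = Mul(Add(Add(Add(-5, Mul(2, 0)), -782), 928), -6) = Mul(Add(Add(Add(-5, 0), -782), 928), -6) = Mul(Add(Add(-5, -782), 928), -6) = Mul(Add(-787, 928), -6) = Mul(141, -6) = -846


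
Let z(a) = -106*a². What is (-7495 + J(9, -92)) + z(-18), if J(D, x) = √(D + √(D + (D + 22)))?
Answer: -41839 + √(9 + 2*√10) ≈ -41835.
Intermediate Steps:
J(D, x) = √(D + √(22 + 2*D)) (J(D, x) = √(D + √(D + (22 + D))) = √(D + √(22 + 2*D)))
(-7495 + J(9, -92)) + z(-18) = (-7495 + √(9 + √2*√(11 + 9))) - 106*(-18)² = (-7495 + √(9 + √2*√20)) - 106*324 = (-7495 + √(9 + √2*(2*√5))) - 34344 = (-7495 + √(9 + 2*√10)) - 34344 = -41839 + √(9 + 2*√10)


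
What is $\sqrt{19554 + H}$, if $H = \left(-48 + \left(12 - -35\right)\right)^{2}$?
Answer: $\sqrt{19555} \approx 139.84$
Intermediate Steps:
$H = 1$ ($H = \left(-48 + \left(12 + 35\right)\right)^{2} = \left(-48 + 47\right)^{2} = \left(-1\right)^{2} = 1$)
$\sqrt{19554 + H} = \sqrt{19554 + 1} = \sqrt{19555}$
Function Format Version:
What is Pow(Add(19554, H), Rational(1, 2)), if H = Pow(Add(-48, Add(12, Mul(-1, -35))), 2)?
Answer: Pow(19555, Rational(1, 2)) ≈ 139.84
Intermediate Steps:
H = 1 (H = Pow(Add(-48, Add(12, 35)), 2) = Pow(Add(-48, 47), 2) = Pow(-1, 2) = 1)
Pow(Add(19554, H), Rational(1, 2)) = Pow(Add(19554, 1), Rational(1, 2)) = Pow(19555, Rational(1, 2))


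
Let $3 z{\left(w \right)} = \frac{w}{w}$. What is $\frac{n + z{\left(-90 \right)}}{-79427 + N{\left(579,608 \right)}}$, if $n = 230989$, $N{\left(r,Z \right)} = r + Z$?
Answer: $- \frac{86621}{29340} \approx -2.9523$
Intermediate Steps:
$z{\left(w \right)} = \frac{1}{3}$ ($z{\left(w \right)} = \frac{w \frac{1}{w}}{3} = \frac{1}{3} \cdot 1 = \frac{1}{3}$)
$N{\left(r,Z \right)} = Z + r$
$\frac{n + z{\left(-90 \right)}}{-79427 + N{\left(579,608 \right)}} = \frac{230989 + \frac{1}{3}}{-79427 + \left(608 + 579\right)} = \frac{692968}{3 \left(-79427 + 1187\right)} = \frac{692968}{3 \left(-78240\right)} = \frac{692968}{3} \left(- \frac{1}{78240}\right) = - \frac{86621}{29340}$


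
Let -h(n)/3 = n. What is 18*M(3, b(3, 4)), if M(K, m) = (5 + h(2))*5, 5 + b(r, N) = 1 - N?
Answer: -90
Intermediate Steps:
h(n) = -3*n
b(r, N) = -4 - N (b(r, N) = -5 + (1 - N) = -4 - N)
M(K, m) = -5 (M(K, m) = (5 - 3*2)*5 = (5 - 6)*5 = -1*5 = -5)
18*M(3, b(3, 4)) = 18*(-5) = -90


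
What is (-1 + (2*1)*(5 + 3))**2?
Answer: 225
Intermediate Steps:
(-1 + (2*1)*(5 + 3))**2 = (-1 + 2*8)**2 = (-1 + 16)**2 = 15**2 = 225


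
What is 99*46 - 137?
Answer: 4417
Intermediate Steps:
99*46 - 137 = 4554 - 137 = 4417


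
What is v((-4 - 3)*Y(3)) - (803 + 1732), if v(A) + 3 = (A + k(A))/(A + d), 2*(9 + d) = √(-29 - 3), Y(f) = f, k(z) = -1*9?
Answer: -575901/227 + 15*I*√2/227 ≈ -2537.0 + 0.09345*I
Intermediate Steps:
k(z) = -9
d = -9 + 2*I*√2 (d = -9 + √(-29 - 3)/2 = -9 + √(-32)/2 = -9 + (4*I*√2)/2 = -9 + 2*I*√2 ≈ -9.0 + 2.8284*I)
v(A) = -3 + (-9 + A)/(-9 + A + 2*I*√2) (v(A) = -3 + (A - 9)/(A + (-9 + 2*I*√2)) = -3 + (-9 + A)/(-9 + A + 2*I*√2))
v((-4 - 3)*Y(3)) - (803 + 1732) = 2*(9 - (-4 - 3)*3 - 3*I*√2)/(-9 + (-4 - 3)*3 + 2*I*√2) - (803 + 1732) = 2*(9 - (-7)*3 - 3*I*√2)/(-9 - 7*3 + 2*I*√2) - 1*2535 = 2*(9 - 1*(-21) - 3*I*√2)/(-9 - 21 + 2*I*√2) - 2535 = 2*(9 + 21 - 3*I*√2)/(-30 + 2*I*√2) - 2535 = 2*(30 - 3*I*√2)/(-30 + 2*I*√2) - 2535 = -2535 + 2*(30 - 3*I*√2)/(-30 + 2*I*√2)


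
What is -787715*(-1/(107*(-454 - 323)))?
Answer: -787715/83139 ≈ -9.4747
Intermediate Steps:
-787715*(-1/(107*(-454 - 323))) = -787715/((-107*(-777))) = -787715/83139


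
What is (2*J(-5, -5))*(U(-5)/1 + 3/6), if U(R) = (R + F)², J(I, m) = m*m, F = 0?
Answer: 1275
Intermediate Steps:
J(I, m) = m²
U(R) = R² (U(R) = (R + 0)² = R²)
(2*J(-5, -5))*(U(-5)/1 + 3/6) = (2*(-5)²)*((-5)²/1 + 3/6) = (2*25)*(25*1 + 3*(⅙)) = 50*(25 + ½) = 50*(51/2) = 1275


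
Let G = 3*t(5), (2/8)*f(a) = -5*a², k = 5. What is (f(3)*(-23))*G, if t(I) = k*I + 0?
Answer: 310500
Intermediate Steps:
f(a) = -20*a² (f(a) = 4*(-5*a²) = -20*a²)
t(I) = 5*I (t(I) = 5*I + 0 = 5*I)
G = 75 (G = 3*(5*5) = 3*25 = 75)
(f(3)*(-23))*G = (-20*3²*(-23))*75 = (-20*9*(-23))*75 = -180*(-23)*75 = 4140*75 = 310500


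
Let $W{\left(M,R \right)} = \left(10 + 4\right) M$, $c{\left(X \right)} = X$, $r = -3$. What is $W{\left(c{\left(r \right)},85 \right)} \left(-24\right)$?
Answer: $1008$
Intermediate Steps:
$W{\left(M,R \right)} = 14 M$
$W{\left(c{\left(r \right)},85 \right)} \left(-24\right) = 14 \left(-3\right) \left(-24\right) = \left(-42\right) \left(-24\right) = 1008$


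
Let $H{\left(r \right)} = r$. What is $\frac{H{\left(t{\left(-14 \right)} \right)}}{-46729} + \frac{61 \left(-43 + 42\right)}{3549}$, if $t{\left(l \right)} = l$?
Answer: $- \frac{2800783}{165841221} \approx -0.016888$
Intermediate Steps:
$\frac{H{\left(t{\left(-14 \right)} \right)}}{-46729} + \frac{61 \left(-43 + 42\right)}{3549} = - \frac{14}{-46729} + \frac{61 \left(-43 + 42\right)}{3549} = \left(-14\right) \left(- \frac{1}{46729}\right) + 61 \left(-1\right) \frac{1}{3549} = \frac{14}{46729} - \frac{61}{3549} = - \frac{2800783}{165841221}$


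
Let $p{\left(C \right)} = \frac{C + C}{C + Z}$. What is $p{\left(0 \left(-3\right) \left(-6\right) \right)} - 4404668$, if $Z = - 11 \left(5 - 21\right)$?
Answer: $-4404668$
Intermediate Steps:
$Z = 176$ ($Z = \left(-11\right) \left(-16\right) = 176$)
$p{\left(C \right)} = \frac{2 C}{176 + C}$ ($p{\left(C \right)} = \frac{C + C}{C + 176} = \frac{2 C}{176 + C}$)
$p{\left(0 \left(-3\right) \left(-6\right) \right)} - 4404668 = \frac{2 \cdot 0 \left(-3\right) \left(-6\right)}{176 + 0 \left(-3\right) \left(-6\right)} - 4404668 = \frac{2 \cdot 0 \left(-6\right)}{176 + 0 \left(-6\right)} - 4404668 = 2 \cdot 0 \frac{1}{176 + 0} - 4404668 = 2 \cdot 0 \cdot \frac{1}{176} - 4404668 = 0 - 4404668 = -4404668$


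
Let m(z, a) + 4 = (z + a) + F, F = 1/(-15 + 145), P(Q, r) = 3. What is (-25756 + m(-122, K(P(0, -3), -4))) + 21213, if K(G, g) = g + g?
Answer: -608009/130 ≈ -4677.0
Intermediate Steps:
K(G, g) = 2*g
F = 1/130 ≈ 0.0076923
m(z, a) = -519/130 + a + z (m(z, a) = -4 + ((z + a) + 1/130) = -4 + ((a + z) + 1/130) = -4 + (1/130 + a + z) = -519/130 + a + z)
(-25756 + m(-122, K(P(0, -3), -4))) + 21213 = (-25756 + (-519/130 + 2*(-4) - 122)) + 21213 = (-25756 + (-519/130 - 8 - 122)) + 21213 = (-25756 - 17419/130) + 21213 = -3365699/130 + 21213 = -608009/130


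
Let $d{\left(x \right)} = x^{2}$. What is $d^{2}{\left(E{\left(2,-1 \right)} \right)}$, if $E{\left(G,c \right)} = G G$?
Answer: $256$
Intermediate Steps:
$E{\left(G,c \right)} = G^{2}$
$d^{2}{\left(E{\left(2,-1 \right)} \right)} = \left(\left(2^{2}\right)^{2}\right)^{2} = \left(4^{2}\right)^{2} = 16^{2} = 256$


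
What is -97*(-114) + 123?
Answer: 11181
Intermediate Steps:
-97*(-114) + 123 = 11058 + 123 = 11181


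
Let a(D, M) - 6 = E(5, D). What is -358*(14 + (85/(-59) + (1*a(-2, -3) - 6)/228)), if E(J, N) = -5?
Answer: -30188887/6726 ≈ -4488.4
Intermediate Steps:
a(D, M) = 1 (a(D, M) = 6 - 5 = 1)
-358*(14 + (85/(-59) + (1*a(-2, -3) - 6)/228)) = -358*(14 + (85/(-59) + (1*1 - 6)/228)) = -358*(14 + (85*(-1/59) + (1 - 6)*(1/228))) = -358*(14 + (-85/59 - 5*1/228)) = -358*(14 + (-85/59 - 5/228)) = -358*(14 - 19675/13452) = -358*168653/13452 = -30188887/6726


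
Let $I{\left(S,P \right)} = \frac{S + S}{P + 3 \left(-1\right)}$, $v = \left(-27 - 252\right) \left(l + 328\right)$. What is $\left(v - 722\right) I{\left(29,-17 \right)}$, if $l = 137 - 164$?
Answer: $\frac{2456329}{10} \approx 2.4563 \cdot 10^{5}$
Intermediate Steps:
$l = -27$
$v = -83979$ ($v = \left(-27 - 252\right) \left(-27 + 328\right) = \left(-279\right) 301 = -83979$)
$I{\left(S,P \right)} = \frac{2 S}{-3 + P}$ ($I{\left(S,P \right)} = \frac{2 S}{P - 3} = \frac{2 S}{-3 + P}$)
$\left(v - 722\right) I{\left(29,-17 \right)} = \left(-83979 - 722\right) 2 \cdot 29 \frac{1}{-3 - 17} = - 84701 \cdot 2 \cdot 29 \frac{1}{-20} = - 84701 \cdot 2 \cdot 29 \left(- \frac{1}{20}\right) = \left(-84701\right) \left(- \frac{29}{10}\right) = \frac{2456329}{10}$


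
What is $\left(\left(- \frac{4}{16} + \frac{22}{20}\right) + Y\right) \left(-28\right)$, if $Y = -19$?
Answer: $\frac{2541}{5} \approx 508.2$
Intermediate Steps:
$\left(\left(- \frac{4}{16} + \frac{22}{20}\right) + Y\right) \left(-28\right) = \left(\left(- \frac{4}{16} + \frac{22}{20}\right) - 19\right) \left(-28\right) = \left(\left(\left(-4\right) \frac{1}{16} + 22 \cdot \frac{1}{20}\right) - 19\right) \left(-28\right) = \left(\left(- \frac{1}{4} + \frac{11}{10}\right) - 19\right) \left(-28\right) = \left(\frac{17}{20} - 19\right) \left(-28\right) = \left(- \frac{363}{20}\right) \left(-28\right) = \frac{2541}{5}$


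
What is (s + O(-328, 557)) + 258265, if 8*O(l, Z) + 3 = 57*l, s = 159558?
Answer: 3323885/8 ≈ 4.1549e+5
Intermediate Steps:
O(l, Z) = -3/8 + 57*l/8 (O(l, Z) = -3/8 + (57*l)/8 = -3/8 + 57*l/8)
(s + O(-328, 557)) + 258265 = (159558 + (-3/8 + (57/8)*(-328))) + 258265 = (159558 + (-3/8 - 2337)) + 258265 = (159558 - 18699/8) + 258265 = 1257765/8 + 258265 = 3323885/8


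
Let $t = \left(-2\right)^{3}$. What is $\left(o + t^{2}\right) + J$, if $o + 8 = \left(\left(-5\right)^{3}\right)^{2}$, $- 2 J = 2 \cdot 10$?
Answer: $15671$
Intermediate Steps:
$J = -10$ ($J = - \frac{2 \cdot 10}{2} = \left(- \frac{1}{2}\right) 20 = -10$)
$t = -8$
$o = 15617$ ($o = -8 + \left(\left(-5\right)^{3}\right)^{2} = -8 + \left(-125\right)^{2} = -8 + 15625 = 15617$)
$\left(o + t^{2}\right) + J = \left(15617 + \left(-8\right)^{2}\right) - 10 = \left(15617 + 64\right) - 10 = 15681 - 10 = 15671$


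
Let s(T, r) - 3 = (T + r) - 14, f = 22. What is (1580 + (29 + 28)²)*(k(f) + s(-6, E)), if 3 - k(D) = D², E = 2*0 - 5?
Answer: -2428987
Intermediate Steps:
E = -5 (E = 0 - 5 = -5)
s(T, r) = -11 + T + r (s(T, r) = 3 + ((T + r) - 14) = 3 + (-14 + T + r) = -11 + T + r)
k(D) = 3 - D²
(1580 + (29 + 28)²)*(k(f) + s(-6, E)) = (1580 + (29 + 28)²)*((3 - 1*22²) + (-11 - 6 - 5)) = (1580 + 57²)*((3 - 1*484) - 22) = (1580 + 3249)*((3 - 484) - 22) = 4829*(-481 - 22) = 4829*(-503) = -2428987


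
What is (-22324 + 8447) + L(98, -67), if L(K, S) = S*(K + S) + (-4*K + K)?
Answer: -16248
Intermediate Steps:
L(K, S) = -3*K + S*(K + S) (L(K, S) = S*(K + S) - 3*K = -3*K + S*(K + S))
(-22324 + 8447) + L(98, -67) = (-22324 + 8447) + ((-67)² - 3*98 + 98*(-67)) = -13877 + (4489 - 294 - 6566) = -13877 - 2371 = -16248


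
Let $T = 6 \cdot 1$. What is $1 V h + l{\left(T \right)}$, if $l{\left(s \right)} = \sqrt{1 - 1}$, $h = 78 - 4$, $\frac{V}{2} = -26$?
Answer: $-3848$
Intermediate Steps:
$V = -52$ ($V = 2 \left(-26\right) = -52$)
$T = 6$
$h = 74$
$l{\left(s \right)} = 0$ ($l{\left(s \right)} = \sqrt{0} = 0$)
$1 V h + l{\left(T \right)} = 1 \left(-52\right) 74 + 0 = \left(-52\right) 74 + 0 = -3848 + 0 = -3848$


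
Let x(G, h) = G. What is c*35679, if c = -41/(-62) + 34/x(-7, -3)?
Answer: -9281637/62 ≈ -1.4970e+5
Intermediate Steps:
c = -1821/434 (c = -41/(-62) + 34/(-7) = -41*(-1/62) + 34*(-1/7) = 41/62 - 34/7 = -1821/434 ≈ -4.1959)
c*35679 = -1821/434*35679 = -9281637/62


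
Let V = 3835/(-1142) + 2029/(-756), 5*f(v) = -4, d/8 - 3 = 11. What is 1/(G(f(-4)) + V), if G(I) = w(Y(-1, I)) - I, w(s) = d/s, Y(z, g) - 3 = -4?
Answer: -2158380/253052801 ≈ -0.0085294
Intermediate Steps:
d = 112 (d = 24 + 8*11 = 24 + 88 = 112)
f(v) = -⅘ (f(v) = (⅕)*(-4) = -⅘)
Y(z, g) = -1 (Y(z, g) = 3 - 4 = -1)
V = -2608189/431676 (V = 3835*(-1/1142) + 2029*(-1/756) = -3835/1142 - 2029/756 = -2608189/431676 ≈ -6.0420)
w(s) = 112/s
G(I) = -112 - I (G(I) = 112/(-1) - I = 112*(-1) - I = -112 - I)
1/(G(f(-4)) + V) = 1/((-112 - 1*(-⅘)) - 2608189/431676) = 1/((-112 + ⅘) - 2608189/431676) = 1/(-556/5 - 2608189/431676) = 1/(-253052801/2158380) = -2158380/253052801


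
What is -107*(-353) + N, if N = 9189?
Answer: 46960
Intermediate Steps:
-107*(-353) + N = -107*(-353) + 9189 = 37771 + 9189 = 46960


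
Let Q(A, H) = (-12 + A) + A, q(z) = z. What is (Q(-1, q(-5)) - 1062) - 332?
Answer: -1408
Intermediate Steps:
Q(A, H) = -12 + 2*A
(Q(-1, q(-5)) - 1062) - 332 = ((-12 + 2*(-1)) - 1062) - 332 = ((-12 - 2) - 1062) - 332 = (-14 - 1062) - 332 = -1076 - 332 = -1408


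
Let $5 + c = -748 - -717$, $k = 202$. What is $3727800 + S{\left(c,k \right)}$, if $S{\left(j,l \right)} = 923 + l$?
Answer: $3728925$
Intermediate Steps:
$c = -36$ ($c = -5 - 31 = -36$)
$3727800 + S{\left(c,k \right)} = 3727800 + \left(923 + 202\right) = 3727800 + 1125 = 3728925$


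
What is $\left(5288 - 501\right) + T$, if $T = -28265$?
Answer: $-23478$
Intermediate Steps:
$\left(5288 - 501\right) + T = \left(5288 - 501\right) - 28265 = 4787 - 28265 = -23478$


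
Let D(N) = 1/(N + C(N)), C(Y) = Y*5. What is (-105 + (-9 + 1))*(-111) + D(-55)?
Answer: 4139189/330 ≈ 12543.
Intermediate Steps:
C(Y) = 5*Y
D(N) = 1/(6*N) (D(N) = 1/(N + 5*N) = 1/(6*N))
(-105 + (-9 + 1))*(-111) + D(-55) = (-105 + (-9 + 1))*(-111) + (1/6)/(-55) = (-105 - 8)*(-111) + (1/6)*(-1/55) = -113*(-111) - 1/330 = 12543 - 1/330 = 4139189/330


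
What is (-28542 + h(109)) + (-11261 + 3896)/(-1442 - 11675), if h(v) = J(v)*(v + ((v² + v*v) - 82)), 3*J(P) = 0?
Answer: -374378049/13117 ≈ -28541.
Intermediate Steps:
J(P) = 0 (J(P) = (⅓)*0 = 0)
h(v) = 0 (h(v) = 0*(v + ((v² + v*v) - 82)) = 0*(v + ((v² + v²) - 82)) = 0*(v + (2*v² - 82)) = 0*(v + (-82 + 2*v²)) = 0*(-82 + v + 2*v²) = 0)
(-28542 + h(109)) + (-11261 + 3896)/(-1442 - 11675) = (-28542 + 0) + (-11261 + 3896)/(-1442 - 11675) = -28542 - 7365/(-13117) = -28542 - 7365*(-1/13117) = -28542 + 7365/13117 = -374378049/13117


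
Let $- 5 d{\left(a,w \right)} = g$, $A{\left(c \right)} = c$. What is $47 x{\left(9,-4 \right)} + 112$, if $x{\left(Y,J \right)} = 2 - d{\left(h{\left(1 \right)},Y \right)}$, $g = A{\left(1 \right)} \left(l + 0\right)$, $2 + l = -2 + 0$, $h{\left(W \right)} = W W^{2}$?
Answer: $\frac{842}{5} \approx 168.4$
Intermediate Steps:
$h{\left(W \right)} = W^{3}$
$l = -4$ ($l = -2 + \left(-2 + 0\right) = -2 - 2 = -4$)
$g = -4$ ($g = 1 \left(-4 + 0\right) = 1 \left(-4\right) = -4$)
$d{\left(a,w \right)} = \frac{4}{5}$ ($d{\left(a,w \right)} = \left(- \frac{1}{5}\right) \left(-4\right) = \frac{4}{5}$)
$x{\left(Y,J \right)} = \frac{6}{5}$ ($x{\left(Y,J \right)} = 2 - \frac{4}{5} = \frac{6}{5}$)
$47 x{\left(9,-4 \right)} + 112 = 47 \cdot \frac{6}{5} + 112 = \frac{282}{5} + 112 = \frac{842}{5}$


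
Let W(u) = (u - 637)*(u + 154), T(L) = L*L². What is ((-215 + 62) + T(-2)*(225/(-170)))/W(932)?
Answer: -807/1815430 ≈ -0.00044452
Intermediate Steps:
T(L) = L³
W(u) = (-637 + u)*(154 + u)
((-215 + 62) + T(-2)*(225/(-170)))/W(932) = ((-215 + 62) + (-2)³*(225/(-170)))/(-98098 + 932² - 483*932) = (-153 - 1800*(-1)/170)/(-98098 + 868624 - 450156) = (-153 - 8*(-45/34))/320370 = (-153 + 180/17)*(1/320370) = -2421/17*1/320370 = -807/1815430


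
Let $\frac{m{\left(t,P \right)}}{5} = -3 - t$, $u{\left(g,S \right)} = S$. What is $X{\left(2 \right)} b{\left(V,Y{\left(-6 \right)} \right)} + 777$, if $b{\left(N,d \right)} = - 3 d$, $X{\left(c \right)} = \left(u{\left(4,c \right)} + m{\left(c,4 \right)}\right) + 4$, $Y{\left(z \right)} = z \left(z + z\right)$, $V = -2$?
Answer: $4881$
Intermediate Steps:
$m{\left(t,P \right)} = -15 - 5 t$ ($m{\left(t,P \right)} = 5 \left(-3 - t\right) = -15 - 5 t$)
$Y{\left(z \right)} = 2 z^{2}$ ($Y{\left(z \right)} = z 2 z = 2 z^{2}$)
$X{\left(c \right)} = -11 - 4 c$ ($X{\left(c \right)} = \left(c - \left(15 + 5 c\right)\right) + 4 = \left(-15 - 4 c\right) + 4 = -11 - 4 c$)
$X{\left(2 \right)} b{\left(V,Y{\left(-6 \right)} \right)} + 777 = \left(-11 - 8\right) \left(- 3 \cdot 2 \left(-6\right)^{2}\right) + 777 = \left(-11 - 8\right) \left(- 3 \cdot 2 \cdot 36\right) + 777 = - 19 \left(\left(-3\right) 72\right) + 777 = \left(-19\right) \left(-216\right) + 777 = 4104 + 777 = 4881$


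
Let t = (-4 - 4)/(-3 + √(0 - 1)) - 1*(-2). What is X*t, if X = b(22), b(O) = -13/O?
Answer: -13/5 - 26*I/55 ≈ -2.6 - 0.47273*I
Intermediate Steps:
X = -13/22 ≈ -0.59091
t = 2 - 4*(-3 - I)/5 (t = -8/(-3 + √(-1)) + 2 = -8*(-3 - I)/10 + 2 = -4*(-3 - I)/5 + 2 = 2 - 4*(-3 - I)/5 ≈ 4.4 + 0.8*I)
X*t = -13*(22/5 + 4*I/5)/22 = -13/5 - 26*I/55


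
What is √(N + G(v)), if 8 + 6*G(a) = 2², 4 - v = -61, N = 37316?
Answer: √335838/3 ≈ 193.17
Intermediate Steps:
v = 65 (v = 4 - 1*(-61) = 4 + 61 = 65)
G(a) = -⅔ (G(a) = -4/3 + (⅙)*2² = -4/3 + (⅙)*4 = -4/3 + ⅔ = -⅔)
√(N + G(v)) = √(37316 - ⅔) = √(111946/3) = √335838/3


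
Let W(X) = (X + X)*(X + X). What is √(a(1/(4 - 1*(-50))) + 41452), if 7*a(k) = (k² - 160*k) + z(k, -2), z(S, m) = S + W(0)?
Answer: √5922767473/378 ≈ 203.60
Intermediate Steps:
W(X) = 4*X² (W(X) = (2*X)*(2*X) = 4*X²)
z(S, m) = S (z(S, m) = S + 4*0² = S + 4*0 = S + 0 = S)
a(k) = -159*k/7 + k²/7 (a(k) = ((k² - 160*k) + k)/7 = (k² - 159*k)/7 = -159*k/7 + k²/7)
√(a(1/(4 - 1*(-50))) + 41452) = √((-159 + 1/(4 - 1*(-50)))/(7*(4 - 1*(-50))) + 41452) = √((-159 + 1/(4 + 50))/(7*(4 + 50)) + 41452) = √((⅐)*(-159 + 1/54)/54 + 41452) = √((⅐)*(1/54)*(-159 + 1/54) + 41452) = √((⅐)*(1/54)*(-8585/54) + 41452) = √(-8585/20412 + 41452) = √(846109639/20412) = √5922767473/378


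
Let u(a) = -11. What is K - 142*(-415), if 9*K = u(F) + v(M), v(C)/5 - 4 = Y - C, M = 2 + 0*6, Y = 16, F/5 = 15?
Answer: 530449/9 ≈ 58939.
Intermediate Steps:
F = 75 (F = 5*15 = 75)
M = 2 (M = 2 + 0 = 2)
v(C) = 100 - 5*C (v(C) = 20 + 5*(16 - C) = 20 + (80 - 5*C) = 100 - 5*C)
K = 79/9 (K = (-11 + (100 - 5*2))/9 = (-11 + (100 - 10))/9 = (-11 + 90)/9 = (⅑)*79 = 79/9 ≈ 8.7778)
K - 142*(-415) = 79/9 - 142*(-415) = 79/9 + 58930 = 530449/9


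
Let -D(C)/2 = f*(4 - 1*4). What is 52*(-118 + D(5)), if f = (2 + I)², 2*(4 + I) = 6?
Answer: -6136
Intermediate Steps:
I = -1 (I = -4 + (½)*6 = -4 + 3 = -1)
f = 1 (f = (2 - 1)² = 1² = 1)
D(C) = 0 (D(C) = -2*(4 - 1*4) = -2*(4 - 4) = -2*0 = 0)
52*(-118 + D(5)) = 52*(-118 + 0) = 52*(-118) = -6136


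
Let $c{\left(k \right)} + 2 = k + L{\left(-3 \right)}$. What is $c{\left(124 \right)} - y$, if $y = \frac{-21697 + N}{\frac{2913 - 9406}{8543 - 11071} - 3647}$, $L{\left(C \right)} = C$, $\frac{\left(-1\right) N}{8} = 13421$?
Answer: $\frac{770085317}{9213123} \approx 83.586$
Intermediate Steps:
$N = -107368$ ($N = \left(-8\right) 13421 = -107368$)
$c{\left(k \right)} = -5 + k$ ($c{\left(k \right)} = -2 + \left(k - 3\right) = -2 + \left(-3 + k\right) = -5 + k$)
$y = \frac{326276320}{9213123}$ ($y = \frac{-21697 - 107368}{\frac{2913 - 9406}{8543 - 11071} - 3647} = - \frac{129065}{- \frac{6493}{-2528} - 3647} = - \frac{129065}{\left(-6493\right) \left(- \frac{1}{2528}\right) - 3647} = - \frac{129065}{\frac{6493}{2528} - 3647} = - \frac{129065}{- \frac{9213123}{2528}} = \left(-129065\right) \left(- \frac{2528}{9213123}\right) = \frac{326276320}{9213123} \approx 35.414$)
$c{\left(124 \right)} - y = \left(-5 + 124\right) - \frac{326276320}{9213123} = 119 - \frac{326276320}{9213123} = \frac{770085317}{9213123}$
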